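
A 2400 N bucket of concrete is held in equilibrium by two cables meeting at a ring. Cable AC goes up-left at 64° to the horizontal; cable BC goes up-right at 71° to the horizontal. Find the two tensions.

T_AC = 1105 N, T_BC = 1488 N

ΣF_x = 0: −T_AC·cos64° + T_BC·cos71° = 0 → T_BC = 1.34648·T_AC.
ΣF_y = 0: T_AC·sin64° + T_BC·sin71° = 2400.
Substitute: T_AC·(0.898794 + 1.34648·0.945519) = 2400 → T_AC = 1105.01 ≈ 1105 N.
Then T_BC = 1.34648 × 1105.01 = 1488 N.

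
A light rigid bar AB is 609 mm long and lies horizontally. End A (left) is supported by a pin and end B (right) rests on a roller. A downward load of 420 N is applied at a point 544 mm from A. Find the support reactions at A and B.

Taking moments about A: B_y·609 − 420·544 = 0 → B_y = 228480/609 = 375.172 ≈ 375.2 N.
ΣF_y = 0: A_y + 375.172 − 420 = 0 → A_y = 44.83 N.
ΣF_x = 0: no horizontal applied forces, so A_x = 0.

A_x = 0, A_y = 44.83 N, B_y = 375.2 N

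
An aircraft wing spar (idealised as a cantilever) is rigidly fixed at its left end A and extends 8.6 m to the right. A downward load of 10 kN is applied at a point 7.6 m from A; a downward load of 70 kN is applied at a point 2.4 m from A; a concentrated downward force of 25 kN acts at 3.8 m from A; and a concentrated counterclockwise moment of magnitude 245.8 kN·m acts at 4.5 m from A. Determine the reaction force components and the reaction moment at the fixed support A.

ΣF_x = 0: A_x = 0.
ΣF_y = 0: A_y − 10 − 70 − 25 = 0 → A_y = 105.0 kN.
ΣM about A: M_A − 10·7.6 − 70·2.4 − 25·3.8 + 245.8 = 0 → M_A = 93.20 kN·m.

A_x = 0, A_y = 105.0 kN, M_A = 93.20 kN·m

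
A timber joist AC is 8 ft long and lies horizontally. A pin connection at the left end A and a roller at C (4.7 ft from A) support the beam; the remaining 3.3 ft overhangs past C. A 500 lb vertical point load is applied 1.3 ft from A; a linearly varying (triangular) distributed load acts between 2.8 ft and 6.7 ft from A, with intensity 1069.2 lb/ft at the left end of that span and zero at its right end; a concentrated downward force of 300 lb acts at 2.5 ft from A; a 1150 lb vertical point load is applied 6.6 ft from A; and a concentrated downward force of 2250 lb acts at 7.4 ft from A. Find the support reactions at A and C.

A_x = 0, A_y = -989.2 lb, C_y = 7274 lb

Resultant of the triangular load: ½ × 1069.2 × 3.9 = 2084.94 lb, acting at 4.1 ft from A (one-third of the span from the peak).
ΣM about A: C_y·4.7 − 500·1.3 − (½·1069.2·3.9)·4.1 − 300·2.5 − 1150·6.6 − 2250·7.4 = 0 → C_y = 34188.254/4.7 = 7274.1 ≈ 7274 lb.
ΣF_y = 0: A_y + 7274.1 − 500 − ½·1069.2·3.9 − 300 − 1150 − 2250 = 0 → A_y = -989.2 lb.
ΣF_x = 0: no horizontal applied forces, so A_x = 0.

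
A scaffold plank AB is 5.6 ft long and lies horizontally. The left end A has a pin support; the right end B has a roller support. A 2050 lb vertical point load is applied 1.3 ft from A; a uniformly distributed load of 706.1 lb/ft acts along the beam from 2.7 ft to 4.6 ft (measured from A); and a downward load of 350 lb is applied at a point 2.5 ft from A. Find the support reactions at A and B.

A_x = 0, A_y = 2235 lb, B_y = 1507 lb

Resultant of the distributed load: 706.1 × 1.9 = 1341.59 lb at 3.65 ft from A.
Taking moments about A: B_y·5.6 − 2050·1.3 − (706.1·1.9)·3.65 − 350·2.5 = 0 → B_y = 8436.8035/5.6 = 1506.57 ≈ 1507 lb.
ΣF_y = 0: A_y + 1506.57 − 2050 − 706.1·1.9 − 350 = 0 → A_y = 2235 lb.
ΣF_x = 0: no horizontal applied forces, so A_x = 0.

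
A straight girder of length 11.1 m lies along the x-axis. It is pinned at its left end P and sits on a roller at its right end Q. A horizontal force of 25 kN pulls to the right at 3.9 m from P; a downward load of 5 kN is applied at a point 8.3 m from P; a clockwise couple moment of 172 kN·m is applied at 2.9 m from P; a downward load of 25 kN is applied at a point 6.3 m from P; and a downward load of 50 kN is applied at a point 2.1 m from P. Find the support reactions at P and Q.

P_x = -25.00 kN, P_y = 37.12 kN, Q_y = 42.88 kN

Moments about P: Q_y·11.1 − 5·8.3 − 172 − 25·6.3 − 50·2.1 = 0 → Q_y = 476/11.1 = 42.8829 ≈ 42.88 kN.
ΣF_y = 0: P_y + 42.8829 − 5 − 25 − 50 = 0 → P_y = 37.12 kN.
ΣF_x = 0: P_x + 25 = 0 → P_x = -25.00 kN.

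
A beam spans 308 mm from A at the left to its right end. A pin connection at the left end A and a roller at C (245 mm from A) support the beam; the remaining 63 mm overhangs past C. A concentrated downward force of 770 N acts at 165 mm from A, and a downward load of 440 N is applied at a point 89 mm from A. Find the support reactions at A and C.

A_x = 0, A_y = 531.6 N, C_y = 678.4 N

ΣM about A: C_y·245 − 770·165 − 440·89 = 0 → C_y = 166210/245 = 678.408 ≈ 678.4 N.
ΣF_y = 0: A_y + 678.408 − 770 − 440 = 0 → A_y = 531.6 N.
ΣF_x = 0: no horizontal applied forces, so A_x = 0.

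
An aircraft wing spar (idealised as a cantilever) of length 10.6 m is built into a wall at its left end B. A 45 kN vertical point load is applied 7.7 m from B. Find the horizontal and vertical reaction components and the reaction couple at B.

ΣF_x = 0: B_x = 0.
ΣF_y = 0: B_y − 45 = 0 → B_y = 45.00 kN.
ΣM about B: M_B − 45·7.7 = 0 → M_B = 346.5 kN·m.

B_x = 0, B_y = 45.00 kN, M_B = 346.5 kN·m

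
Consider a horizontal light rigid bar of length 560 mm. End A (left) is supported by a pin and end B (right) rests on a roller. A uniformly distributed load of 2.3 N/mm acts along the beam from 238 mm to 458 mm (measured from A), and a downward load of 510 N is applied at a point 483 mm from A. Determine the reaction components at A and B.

Resultant of the distributed load: 2.3 × 220 = 506 N at 348 mm from A.
ΣM about A: B_y·560 − (2.3·220)·348 − 510·483 = 0 → B_y = 422418/560 = 754.318 ≈ 754.3 N.
ΣF_y = 0: A_y + 754.318 − 2.3·220 − 510 = 0 → A_y = 261.7 N.
ΣF_x = 0: no horizontal applied forces, so A_x = 0.

A_x = 0, A_y = 261.7 N, B_y = 754.3 N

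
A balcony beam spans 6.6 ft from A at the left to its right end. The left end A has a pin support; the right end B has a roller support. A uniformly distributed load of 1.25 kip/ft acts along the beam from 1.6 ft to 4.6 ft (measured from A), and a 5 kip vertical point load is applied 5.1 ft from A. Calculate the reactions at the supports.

A_x = 0, A_y = 3.125 kip, B_y = 5.625 kip

Resultant of the distributed load: 1.25 × 3 = 3.75 kip at 3.1 ft from A.
Moments about A: B_y·6.6 − (1.25·3)·3.1 − 5·5.1 = 0 → B_y = 37.125/6.6 = 5.625 kip.
ΣF_y = 0: A_y + 5.625 − 1.25·3 − 5 = 0 → A_y = 3.125 kip.
ΣF_x = 0: no horizontal applied forces, so A_x = 0.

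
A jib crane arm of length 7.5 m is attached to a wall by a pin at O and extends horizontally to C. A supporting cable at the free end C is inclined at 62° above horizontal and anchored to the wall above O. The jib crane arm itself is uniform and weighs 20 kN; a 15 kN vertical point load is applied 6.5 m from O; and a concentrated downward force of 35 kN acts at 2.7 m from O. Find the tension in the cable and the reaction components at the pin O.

T = 40.32 kN, O_x = 18.93 kN, O_y = 34.40 kN

ΣM about O: T·sin62°·7.5 − 20·3.75 − 15·6.5 − 35·2.7 = 0 → T = 267/(7.5·0.882948) = 40.3195 ≈ 40.32 kN.
ΣF_x = 0: O_x − T·cos62° = 0 → O_x = 40.3195 × 0.469472 = 18.93 kN.
ΣF_y = 0: O_y + T·sin62° − 20 − 15 − 35 = 0 → O_y = 70 − 40.3195 × 0.882948 = 34.40 kN.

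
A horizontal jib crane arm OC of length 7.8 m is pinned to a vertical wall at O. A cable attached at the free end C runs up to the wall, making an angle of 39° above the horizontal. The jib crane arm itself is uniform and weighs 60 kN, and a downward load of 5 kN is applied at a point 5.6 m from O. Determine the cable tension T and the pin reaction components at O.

ΣM about O: T·sin39°·7.8 − 60·3.9 − 5·5.6 = 0 → T = 262/(7.8·0.62932) = 53.3747 ≈ 53.37 kN.
ΣF_x = 0: O_x − T·cos39° = 0 → O_x = 53.3747 × 0.777146 = 41.48 kN.
ΣF_y = 0: O_y + T·sin39° − 60 − 5 = 0 → O_y = 65 − 53.3747 × 0.62932 = 31.41 kN.

T = 53.37 kN, O_x = 41.48 kN, O_y = 31.41 kN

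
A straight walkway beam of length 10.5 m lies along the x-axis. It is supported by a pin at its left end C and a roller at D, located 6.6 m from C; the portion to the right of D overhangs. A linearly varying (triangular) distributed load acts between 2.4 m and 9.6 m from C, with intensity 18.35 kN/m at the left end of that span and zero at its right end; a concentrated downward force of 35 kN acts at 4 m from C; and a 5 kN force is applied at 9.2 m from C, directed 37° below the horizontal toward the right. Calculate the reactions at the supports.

Resultant of the triangular load: ½ × 18.35 × 7.2 = 66.06 kN, acting at 4.8 m from C (one-third of the span from the peak).
Moments about C: D_y·6.6 − (½·18.35·7.2)·4.8 − 35·4 − 5·sin37°·9.2 = 0 → D_y = 484.771/6.6 = 73.4502 ≈ 73.45 kN.
ΣF_y = 0: C_y + 73.4502 − ½·18.35·7.2 − 35 − 5·sin37° = 0 → C_y = 30.62 kN.
ΣF_x = 0: C_x + 5·cos37° = 0 → C_x = -3.993 kN.

C_x = -3.993 kN, C_y = 30.62 kN, D_y = 73.45 kN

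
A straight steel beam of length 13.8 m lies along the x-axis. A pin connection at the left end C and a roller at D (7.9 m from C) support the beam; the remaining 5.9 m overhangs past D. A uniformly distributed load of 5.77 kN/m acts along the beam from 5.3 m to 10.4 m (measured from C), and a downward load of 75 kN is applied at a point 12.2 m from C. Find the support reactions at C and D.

Resultant of the distributed load: 5.77 × 5.1 = 29.427 kN at 7.85 m from C.
Taking moments about C: D_y·7.9 − (5.77·5.1)·7.85 − 75·12.2 = 0 → D_y = 1146.00195/7.9 = 145.064 ≈ 145.1 kN.
ΣF_y = 0: C_y + 145.064 − 5.77·5.1 − 75 = 0 → C_y = -40.64 kN.
ΣF_x = 0: no horizontal applied forces, so C_x = 0.

C_x = 0, C_y = -40.64 kN, D_y = 145.1 kN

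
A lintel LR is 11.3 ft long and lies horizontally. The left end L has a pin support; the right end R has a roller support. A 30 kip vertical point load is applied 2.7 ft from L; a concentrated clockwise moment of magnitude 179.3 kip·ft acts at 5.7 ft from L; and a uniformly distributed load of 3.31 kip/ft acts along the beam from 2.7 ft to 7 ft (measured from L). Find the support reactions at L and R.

Resultant of the distributed load: 3.31 × 4.3 = 14.233 kip at 4.85 ft from L.
ΣM about L: R_y·11.3 − 30·2.7 − 179.3 − (3.31·4.3)·4.85 = 0 → R_y = 329.33005/11.3 = 29.1443 ≈ 29.14 kip.
ΣF_y = 0: L_y + 29.1443 − 30 − 3.31·4.3 = 0 → L_y = 15.09 kip.
ΣF_x = 0: no horizontal applied forces, so L_x = 0.

L_x = 0, L_y = 15.09 kip, R_y = 29.14 kip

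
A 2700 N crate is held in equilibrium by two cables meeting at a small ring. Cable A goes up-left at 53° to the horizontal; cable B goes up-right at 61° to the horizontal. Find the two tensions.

ΣF_x = 0: −T_A·cos53° + T_B·cos61° = 0 → T_B = 1.24134·T_A.
ΣF_y = 0: T_A·sin53° + T_B·sin61° = 2700.
Substitute: T_A·(0.798636 + 1.24134·0.87462) = 2700 → T_A = 1432.86 ≈ 1433 N.
Then T_B = 1.24134 × 1432.86 = 1779 N.

T_A = 1433 N, T_B = 1779 N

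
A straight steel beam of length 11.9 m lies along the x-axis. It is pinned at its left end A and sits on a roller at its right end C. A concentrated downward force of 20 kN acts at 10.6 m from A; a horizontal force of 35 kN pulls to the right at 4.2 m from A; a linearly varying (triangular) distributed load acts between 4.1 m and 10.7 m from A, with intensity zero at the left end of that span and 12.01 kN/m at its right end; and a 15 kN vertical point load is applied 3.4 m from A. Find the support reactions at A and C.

Resultant of the triangular load: ½ × 12.01 × 6.6 = 39.633 kN, acting at 8.5 m from A (one-third of the span from the peak).
Moments about A: C_y·11.9 − 20·10.6 − (½·12.01·6.6)·8.5 − 15·3.4 = 0 → C_y = 599.8805/11.9 = 50.4101 ≈ 50.41 kN.
ΣF_y = 0: A_y + 50.4101 − 20 − ½·12.01·6.6 − 15 = 0 → A_y = 24.22 kN.
ΣF_x = 0: A_x + 35 = 0 → A_x = -35.00 kN.

A_x = -35.00 kN, A_y = 24.22 kN, C_y = 50.41 kN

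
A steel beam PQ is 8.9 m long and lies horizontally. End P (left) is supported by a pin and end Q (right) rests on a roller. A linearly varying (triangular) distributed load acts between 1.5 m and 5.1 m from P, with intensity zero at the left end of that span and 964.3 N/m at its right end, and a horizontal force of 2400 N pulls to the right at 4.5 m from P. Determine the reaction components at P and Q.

P_x = -2400 N, P_y = 975.1 N, Q_y = 760.6 N

Resultant of the triangular load: ½ × 964.3 × 3.6 = 1735.74 N, acting at 3.9 m from P (one-third of the span from the peak).
ΣM about P: Q_y·8.9 − (½·964.3·3.6)·3.9 = 0 → Q_y = 6769.386/8.9 = 760.605 ≈ 760.6 N.
ΣF_y = 0: P_y + 760.605 − ½·964.3·3.6 = 0 → P_y = 975.1 N.
ΣF_x = 0: P_x + 2400 = 0 → P_x = -2400 N.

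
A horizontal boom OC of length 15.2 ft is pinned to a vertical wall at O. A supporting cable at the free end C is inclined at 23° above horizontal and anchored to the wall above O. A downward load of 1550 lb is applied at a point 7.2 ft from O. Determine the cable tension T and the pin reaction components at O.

ΣM about O: T·sin23°·15.2 − 1550·7.2 = 0 → T = 11160/(15.2·0.390731) = 1879.07 ≈ 1879 lb.
ΣF_x = 0: O_x − T·cos23° = 0 → O_x = 1879.07 × 0.920505 = 1730 lb.
ΣF_y = 0: O_y + T·sin23° − 1550 = 0 → O_y = 1550 − 1879.07 × 0.390731 = 815.8 lb.

T = 1879 lb, O_x = 1730 lb, O_y = 815.8 lb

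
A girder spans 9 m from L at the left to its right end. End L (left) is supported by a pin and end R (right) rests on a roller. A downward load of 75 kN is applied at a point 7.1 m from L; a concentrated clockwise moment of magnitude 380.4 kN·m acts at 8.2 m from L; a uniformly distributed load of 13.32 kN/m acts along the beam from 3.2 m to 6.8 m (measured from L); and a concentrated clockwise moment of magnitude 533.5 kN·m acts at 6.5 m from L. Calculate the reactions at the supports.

L_x = 0, L_y = -64.40 kN, R_y = 187.4 kN

Resultant of the distributed load: 13.32 × 3.6 = 47.952 kN at 5 m from L.
Moments about L: R_y·9 − 75·7.1 − 380.4 − (13.32·3.6)·5 − 533.5 = 0 → R_y = 1686.16/9 = 187.351 ≈ 187.4 kN.
ΣF_y = 0: L_y + 187.351 − 75 − 13.32·3.6 = 0 → L_y = -64.40 kN.
ΣF_x = 0: no horizontal applied forces, so L_x = 0.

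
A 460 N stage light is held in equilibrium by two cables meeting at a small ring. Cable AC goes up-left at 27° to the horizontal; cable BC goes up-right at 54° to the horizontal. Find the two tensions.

T_AC = 273.8 N, T_BC = 415.0 N

ΣF_x = 0: −T_AC·cos27° + T_BC·cos54° = 0 → T_BC = 1.51587·T_AC.
ΣF_y = 0: T_AC·sin27° + T_BC·sin54° = 460.
Substitute: T_AC·(0.45399 + 1.51587·0.809017) = 460 → T_AC = 273.752 ≈ 273.8 N.
Then T_BC = 1.51587 × 273.752 = 415.0 N.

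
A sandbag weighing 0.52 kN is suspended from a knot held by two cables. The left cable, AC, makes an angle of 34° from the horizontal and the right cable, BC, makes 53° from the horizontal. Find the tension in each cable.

ΣF_x = 0: −T_AC·cos34° + T_BC·cos53° = 0 → T_BC = 1.37756·T_AC.
ΣF_y = 0: T_AC·sin34° + T_BC·sin53° = 0.52.
Substitute: T_AC·(0.559193 + 1.37756·0.798636) = 0.52 → T_AC = 0.313373 ≈ 0.3134 kN.
Then T_BC = 1.37756 × 0.313373 = 0.4317 kN.

T_AC = 0.3134 kN, T_BC = 0.4317 kN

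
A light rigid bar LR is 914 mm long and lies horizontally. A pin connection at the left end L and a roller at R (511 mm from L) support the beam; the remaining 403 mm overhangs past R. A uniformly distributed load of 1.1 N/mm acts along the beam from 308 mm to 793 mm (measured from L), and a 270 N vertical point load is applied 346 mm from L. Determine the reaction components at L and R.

L_x = 0, L_y = 45.94 N, R_y = 757.6 N

Resultant of the distributed load: 1.1 × 485 = 533.5 N at 550.5 mm from L.
Moments about L: R_y·511 − (1.1·485)·550.5 − 270·346 = 0 → R_y = 387111.75/511 = 757.557 ≈ 757.6 N.
ΣF_y = 0: L_y + 757.557 − 1.1·485 − 270 = 0 → L_y = 45.94 N.
ΣF_x = 0: no horizontal applied forces, so L_x = 0.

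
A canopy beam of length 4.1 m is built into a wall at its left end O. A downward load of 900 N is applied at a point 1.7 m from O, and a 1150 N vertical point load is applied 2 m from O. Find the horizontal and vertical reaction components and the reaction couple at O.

O_x = 0, O_y = 2050 N, M_O = 3830 N·m

ΣF_x = 0: O_x = 0.
ΣF_y = 0: O_y − 900 − 1150 = 0 → O_y = 2050 N.
ΣM about O: M_O − 900·1.7 − 1150·2 = 0 → M_O = 3830 N·m.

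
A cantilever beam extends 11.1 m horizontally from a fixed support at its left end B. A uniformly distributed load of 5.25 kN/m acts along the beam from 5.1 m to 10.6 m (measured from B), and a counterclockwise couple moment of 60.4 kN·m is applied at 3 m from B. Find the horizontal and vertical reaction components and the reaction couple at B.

Resultant of the distributed load: 5.25 × 5.5 = 28.875 kN at 7.85 m from B.
ΣF_x = 0: B_x = 0.
ΣF_y = 0: B_y − 5.25·5.5 = 0 → B_y = 28.88 kN.
ΣM about B: M_B − (5.25·5.5)·7.85 + 60.4 = 0 → M_B = 166.3 kN·m.

B_x = 0, B_y = 28.88 kN, M_B = 166.3 kN·m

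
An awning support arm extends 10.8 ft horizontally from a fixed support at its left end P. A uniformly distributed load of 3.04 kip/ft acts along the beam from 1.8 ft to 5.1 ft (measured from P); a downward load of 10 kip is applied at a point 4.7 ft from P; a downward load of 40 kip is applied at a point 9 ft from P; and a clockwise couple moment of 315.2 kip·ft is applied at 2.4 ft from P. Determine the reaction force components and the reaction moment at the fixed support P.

P_x = 0, P_y = 60.03 kip, M_P = 756.8 kip·ft

Resultant of the distributed load: 3.04 × 3.3 = 10.032 kip at 3.45 ft from P.
ΣF_x = 0: P_x = 0.
ΣF_y = 0: P_y − 3.04·3.3 − 10 − 40 = 0 → P_y = 60.03 kip.
ΣM about P: M_P − (3.04·3.3)·3.45 − 10·4.7 − 40·9 − 315.2 = 0 → M_P = 756.8 kip·ft.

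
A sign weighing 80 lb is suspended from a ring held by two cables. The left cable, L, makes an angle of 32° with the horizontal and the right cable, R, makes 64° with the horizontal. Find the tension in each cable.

T_L = 35.26 lb, T_R = 68.22 lb

ΣF_x = 0: −T_L·cos32° + T_R·cos64° = 0 → T_R = 1.93454·T_L.
ΣF_y = 0: T_L·sin32° + T_R·sin64° = 80.
Substitute: T_L·(0.529919 + 1.93454·0.898794) = 80 → T_L = 35.2629 ≈ 35.26 lb.
Then T_R = 1.93454 × 35.2629 = 68.22 lb.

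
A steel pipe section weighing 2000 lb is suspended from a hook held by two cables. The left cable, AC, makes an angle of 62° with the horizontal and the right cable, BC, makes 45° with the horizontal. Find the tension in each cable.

T_AC = 1479 lb, T_BC = 981.8 lb

ΣF_x = 0: −T_AC·cos62° + T_BC·cos45° = 0 → T_BC = 0.663933·T_AC.
ΣF_y = 0: T_AC·sin62° + T_BC·sin45° = 2000.
Substitute: T_AC·(0.882948 + 0.663933·0.707107) = 2000 → T_AC = 1478.83 ≈ 1479 lb.
Then T_BC = 0.663933 × 1478.83 = 981.8 lb.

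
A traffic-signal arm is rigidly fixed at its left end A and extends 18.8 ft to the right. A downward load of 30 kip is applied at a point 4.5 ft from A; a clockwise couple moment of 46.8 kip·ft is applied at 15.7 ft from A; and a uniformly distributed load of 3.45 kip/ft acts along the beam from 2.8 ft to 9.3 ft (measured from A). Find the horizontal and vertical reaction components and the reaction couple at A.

Resultant of the distributed load: 3.45 × 6.5 = 22.425 kip at 6.05 ft from A.
ΣF_x = 0: A_x = 0.
ΣF_y = 0: A_y − 30 − 3.45·6.5 = 0 → A_y = 52.43 kip.
ΣM about A: M_A − 30·4.5 − 46.8 − (3.45·6.5)·6.05 = 0 → M_A = 317.5 kip·ft.

A_x = 0, A_y = 52.43 kip, M_A = 317.5 kip·ft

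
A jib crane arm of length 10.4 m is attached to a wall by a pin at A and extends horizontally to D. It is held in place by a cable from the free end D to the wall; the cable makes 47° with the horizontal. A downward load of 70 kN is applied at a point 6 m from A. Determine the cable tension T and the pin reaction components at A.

T = 55.22 kN, A_x = 37.66 kN, A_y = 29.62 kN

ΣM about A: T·sin47°·10.4 − 70·6 = 0 → T = 420/(10.4·0.731354) = 55.219 ≈ 55.22 kN.
ΣF_x = 0: A_x − T·cos47° = 0 → A_x = 55.219 × 0.681998 = 37.66 kN.
ΣF_y = 0: A_y + T·sin47° − 70 = 0 → A_y = 70 − 55.219 × 0.731354 = 29.62 kN.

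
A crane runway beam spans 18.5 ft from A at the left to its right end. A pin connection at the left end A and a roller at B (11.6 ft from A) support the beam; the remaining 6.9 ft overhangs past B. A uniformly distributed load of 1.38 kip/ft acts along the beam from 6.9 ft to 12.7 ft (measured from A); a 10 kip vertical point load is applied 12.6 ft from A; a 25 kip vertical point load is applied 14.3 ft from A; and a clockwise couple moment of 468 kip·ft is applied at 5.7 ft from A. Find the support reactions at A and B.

Resultant of the distributed load: 1.38 × 5.8 = 8.004 kip at 9.8 ft from A.
Taking moments about A: B_y·11.6 − (1.38·5.8)·9.8 − 10·12.6 − 25·14.3 − 468 = 0 → B_y = 1029.9392/11.6 = 88.7879 ≈ 88.79 kip.
ΣF_y = 0: A_y + 88.7879 − 1.38·5.8 − 10 − 25 = 0 → A_y = -45.78 kip.
ΣF_x = 0: no horizontal applied forces, so A_x = 0.

A_x = 0, A_y = -45.78 kip, B_y = 88.79 kip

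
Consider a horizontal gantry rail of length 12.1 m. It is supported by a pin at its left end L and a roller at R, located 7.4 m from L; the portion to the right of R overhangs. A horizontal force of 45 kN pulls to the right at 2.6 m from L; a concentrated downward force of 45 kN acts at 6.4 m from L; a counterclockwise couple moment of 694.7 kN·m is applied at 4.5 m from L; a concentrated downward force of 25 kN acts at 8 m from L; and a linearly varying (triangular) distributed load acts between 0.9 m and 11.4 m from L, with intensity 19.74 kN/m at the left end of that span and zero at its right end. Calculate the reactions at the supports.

Resultant of the triangular load: ½ × 19.74 × 10.5 = 103.635 kN, acting at 4.4 m from L (one-third of the span from the peak).
Taking moments about L: R_y·7.4 − 45·6.4 + 694.7 − 25·8 − (½·19.74·10.5)·4.4 = 0 → R_y = 249.294/7.4 = 33.6884 ≈ 33.69 kN.
ΣF_y = 0: L_y + 33.6884 − 45 − 25 − ½·19.74·10.5 = 0 → L_y = 139.9 kN.
ΣF_x = 0: L_x + 45 = 0 → L_x = -45.00 kN.

L_x = -45.00 kN, L_y = 139.9 kN, R_y = 33.69 kN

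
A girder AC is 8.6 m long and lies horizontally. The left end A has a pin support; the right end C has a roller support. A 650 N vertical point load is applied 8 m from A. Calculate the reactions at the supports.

A_x = 0, A_y = 45.35 N, C_y = 604.7 N

Moments about A: C_y·8.6 − 650·8 = 0 → C_y = 5200/8.6 = 604.651 ≈ 604.7 N.
ΣF_y = 0: A_y + 604.651 − 650 = 0 → A_y = 45.35 N.
ΣF_x = 0: no horizontal applied forces, so A_x = 0.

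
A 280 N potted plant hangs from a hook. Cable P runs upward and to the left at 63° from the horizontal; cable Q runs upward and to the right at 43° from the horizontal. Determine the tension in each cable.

ΣF_x = 0: −T_P·cos63° + T_Q·cos43° = 0 → T_Q = 0.620754·T_P.
ΣF_y = 0: T_P·sin63° + T_Q·sin43° = 280.
Substitute: T_P·(0.891007 + 0.620754·0.681998) = 280 → T_P = 213.031 ≈ 213.0 N.
Then T_Q = 0.620754 × 213.031 = 132.2 N.

T_P = 213.0 N, T_Q = 132.2 N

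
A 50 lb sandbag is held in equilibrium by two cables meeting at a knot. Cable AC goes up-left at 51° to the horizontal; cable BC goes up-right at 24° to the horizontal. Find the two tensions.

ΣF_x = 0: −T_AC·cos51° + T_BC·cos24° = 0 → T_BC = 0.688877·T_AC.
ΣF_y = 0: T_AC·sin51° + T_BC·sin24° = 50.
Substitute: T_AC·(0.777146 + 0.688877·0.406737) = 50 → T_AC = 47.2886 ≈ 47.29 lb.
Then T_BC = 0.688877 × 47.2886 = 32.58 lb.

T_AC = 47.29 lb, T_BC = 32.58 lb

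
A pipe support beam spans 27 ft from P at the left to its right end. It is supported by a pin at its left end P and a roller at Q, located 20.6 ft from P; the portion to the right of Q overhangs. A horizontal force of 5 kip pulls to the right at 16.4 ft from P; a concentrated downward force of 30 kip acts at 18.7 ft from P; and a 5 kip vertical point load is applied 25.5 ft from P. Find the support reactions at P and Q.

P_x = -5.000 kip, P_y = 1.578 kip, Q_y = 33.42 kip

Taking moments about P: Q_y·20.6 − 30·18.7 − 5·25.5 = 0 → Q_y = 688.5/20.6 = 33.4223 ≈ 33.42 kip.
ΣF_y = 0: P_y + 33.4223 − 30 − 5 = 0 → P_y = 1.578 kip.
ΣF_x = 0: P_x + 5 = 0 → P_x = -5.000 kip.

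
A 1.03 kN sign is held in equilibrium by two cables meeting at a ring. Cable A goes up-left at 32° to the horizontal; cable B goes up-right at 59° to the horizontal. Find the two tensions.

ΣF_x = 0: −T_A·cos32° + T_B·cos59° = 0 → T_B = 1.64657·T_A.
ΣF_y = 0: T_A·sin32° + T_B·sin59° = 1.03.
Substitute: T_A·(0.529919 + 1.64657·0.857167) = 1.03 → T_A = 0.530571 ≈ 0.5306 kN.
Then T_B = 1.64657 × 0.530571 = 0.8736 kN.

T_A = 0.5306 kN, T_B = 0.8736 kN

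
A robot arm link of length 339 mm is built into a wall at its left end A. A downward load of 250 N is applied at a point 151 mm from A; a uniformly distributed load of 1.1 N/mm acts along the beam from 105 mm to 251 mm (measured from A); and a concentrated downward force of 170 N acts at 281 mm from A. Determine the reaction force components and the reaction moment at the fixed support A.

Resultant of the distributed load: 1.1 × 146 = 160.6 N at 178 mm from A.
ΣF_x = 0: A_x = 0.
ΣF_y = 0: A_y − 250 − 1.1·146 − 170 = 0 → A_y = 580.6 N.
ΣM about A: M_A − 250·151 − (1.1·146)·178 − 170·281 = 0 → M_A = 114100 N·mm.

A_x = 0, A_y = 580.6 N, M_A = 114100 N·mm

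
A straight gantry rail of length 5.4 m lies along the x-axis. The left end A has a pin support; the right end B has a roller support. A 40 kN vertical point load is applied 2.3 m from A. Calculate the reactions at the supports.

A_x = 0, A_y = 22.96 kN, B_y = 17.04 kN

ΣM about A: B_y·5.4 − 40·2.3 = 0 → B_y = 92/5.4 = 17.037 ≈ 17.04 kN.
ΣF_y = 0: A_y + 17.037 − 40 = 0 → A_y = 22.96 kN.
ΣF_x = 0: no horizontal applied forces, so A_x = 0.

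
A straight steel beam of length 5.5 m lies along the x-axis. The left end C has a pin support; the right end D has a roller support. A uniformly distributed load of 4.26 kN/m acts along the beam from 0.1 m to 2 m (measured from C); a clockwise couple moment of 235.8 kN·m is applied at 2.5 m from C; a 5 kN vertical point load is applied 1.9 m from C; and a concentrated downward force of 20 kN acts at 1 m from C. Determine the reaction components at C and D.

C_x = 0, C_y = -16.69 kN, D_y = 49.78 kN

Resultant of the distributed load: 4.26 × 1.9 = 8.094 kN at 1.05 m from C.
ΣM about C: D_y·5.5 − (4.26·1.9)·1.05 − 235.8 − 5·1.9 − 20·1 = 0 → D_y = 273.7987/5.5 = 49.7816 ≈ 49.78 kN.
ΣF_y = 0: C_y + 49.7816 − 4.26·1.9 − 5 − 20 = 0 → C_y = -16.69 kN.
ΣF_x = 0: no horizontal applied forces, so C_x = 0.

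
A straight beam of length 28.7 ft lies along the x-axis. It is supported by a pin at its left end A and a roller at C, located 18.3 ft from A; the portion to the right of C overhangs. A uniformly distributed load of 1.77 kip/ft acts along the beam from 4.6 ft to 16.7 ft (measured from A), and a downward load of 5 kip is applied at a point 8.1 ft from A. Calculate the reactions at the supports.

A_x = 0, A_y = 11.74 kip, C_y = 14.68 kip

Resultant of the distributed load: 1.77 × 12.1 = 21.417 kip at 10.65 ft from A.
ΣM about A: C_y·18.3 − (1.77·12.1)·10.65 − 5·8.1 = 0 → C_y = 268.59105/18.3 = 14.6771 ≈ 14.68 kip.
ΣF_y = 0: A_y + 14.6771 − 1.77·12.1 − 5 = 0 → A_y = 11.74 kip.
ΣF_x = 0: no horizontal applied forces, so A_x = 0.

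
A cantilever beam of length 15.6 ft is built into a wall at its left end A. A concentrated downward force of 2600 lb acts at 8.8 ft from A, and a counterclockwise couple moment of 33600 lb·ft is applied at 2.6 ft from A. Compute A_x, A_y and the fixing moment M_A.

A_x = 0, A_y = 2600 lb, M_A = -10720 lb·ft

ΣF_x = 0: A_x = 0.
ΣF_y = 0: A_y − 2600 = 0 → A_y = 2600 lb.
ΣM about A: M_A − 2600·8.8 + 33600 = 0 → M_A = -10720 lb·ft.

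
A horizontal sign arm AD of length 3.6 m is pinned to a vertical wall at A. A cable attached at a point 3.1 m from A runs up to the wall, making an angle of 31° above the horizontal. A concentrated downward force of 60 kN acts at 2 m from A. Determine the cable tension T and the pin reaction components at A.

ΣM about A: T·sin31°·3.1 − 60·2 = 0 → T = 120/(3.1·0.515038) = 75.1589 ≈ 75.16 kN.
ΣF_x = 0: A_x − T·cos31° = 0 → A_x = 75.1589 × 0.857167 = 64.42 kN.
ΣF_y = 0: A_y + T·sin31° − 60 = 0 → A_y = 60 − 75.1589 × 0.515038 = 21.29 kN.

T = 75.16 kN, A_x = 64.42 kN, A_y = 21.29 kN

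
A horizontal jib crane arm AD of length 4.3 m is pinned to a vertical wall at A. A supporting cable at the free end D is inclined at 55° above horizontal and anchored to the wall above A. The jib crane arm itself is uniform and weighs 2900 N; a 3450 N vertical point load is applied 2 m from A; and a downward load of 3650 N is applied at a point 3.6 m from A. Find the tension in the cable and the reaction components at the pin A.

ΣM about A: T·sin55°·4.3 − 2900·2.15 − 3450·2 − 3650·3.6 = 0 → T = 26275/(4.3·0.819152) = 7459.5 ≈ 7460 N.
ΣF_x = 0: A_x − T·cos55° = 0 → A_x = 7459.5 × 0.573576 = 4279 N.
ΣF_y = 0: A_y + T·sin55° − 2900 − 3450 − 3650 = 0 → A_y = 10000 − 7459.5 × 0.819152 = 3890 N.

T = 7460 N, A_x = 4279 N, A_y = 3890 N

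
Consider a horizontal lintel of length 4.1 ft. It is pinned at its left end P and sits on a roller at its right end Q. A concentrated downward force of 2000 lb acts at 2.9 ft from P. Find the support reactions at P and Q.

Taking moments about P: Q_y·4.1 − 2000·2.9 = 0 → Q_y = 5800/4.1 = 1414.63 ≈ 1415 lb.
ΣF_y = 0: P_y + 1414.63 − 2000 = 0 → P_y = 585.4 lb.
ΣF_x = 0: no horizontal applied forces, so P_x = 0.

P_x = 0, P_y = 585.4 lb, Q_y = 1415 lb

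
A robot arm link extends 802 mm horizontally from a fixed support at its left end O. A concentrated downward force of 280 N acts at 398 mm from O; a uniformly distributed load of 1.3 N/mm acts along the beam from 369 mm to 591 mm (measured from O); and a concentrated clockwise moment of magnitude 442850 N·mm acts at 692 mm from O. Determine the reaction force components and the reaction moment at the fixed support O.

Resultant of the distributed load: 1.3 × 222 = 288.6 N at 480 mm from O.
ΣF_x = 0: O_x = 0.
ΣF_y = 0: O_y − 280 − 1.3·222 = 0 → O_y = 568.6 N.
ΣM about O: M_O − 280·398 − (1.3·222)·480 − 442850 = 0 → M_O = 692800 N·mm.

O_x = 0, O_y = 568.6 N, M_O = 692800 N·mm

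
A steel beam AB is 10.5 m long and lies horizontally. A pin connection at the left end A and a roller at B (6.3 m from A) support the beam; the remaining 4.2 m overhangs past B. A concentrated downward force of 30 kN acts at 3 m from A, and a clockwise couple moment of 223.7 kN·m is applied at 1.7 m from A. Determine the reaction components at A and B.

ΣM about A: B_y·6.3 − 30·3 − 223.7 = 0 → B_y = 313.7/6.3 = 49.7937 ≈ 49.79 kN.
ΣF_y = 0: A_y + 49.7937 − 30 = 0 → A_y = -19.79 kN.
ΣF_x = 0: no horizontal applied forces, so A_x = 0.

A_x = 0, A_y = -19.79 kN, B_y = 49.79 kN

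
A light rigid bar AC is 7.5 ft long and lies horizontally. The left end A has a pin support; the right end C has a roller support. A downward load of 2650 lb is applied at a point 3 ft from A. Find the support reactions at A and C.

ΣM about A: C_y·7.5 − 2650·3 = 0 → C_y = 7950/7.5 = 1060 lb.
ΣF_y = 0: A_y + 1060 − 2650 = 0 → A_y = 1590 lb.
ΣF_x = 0: no horizontal applied forces, so A_x = 0.

A_x = 0, A_y = 1590 lb, C_y = 1060 lb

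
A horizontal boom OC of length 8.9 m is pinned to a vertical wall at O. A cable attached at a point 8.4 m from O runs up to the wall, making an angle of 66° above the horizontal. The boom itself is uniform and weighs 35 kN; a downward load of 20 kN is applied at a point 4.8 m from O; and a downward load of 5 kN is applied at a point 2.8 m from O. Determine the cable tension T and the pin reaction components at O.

ΣM about O: T·sin66°·8.4 − 35·4.45 − 20·4.8 − 5·2.8 = 0 → T = 265.75/(8.4·0.913545) = 34.6309 ≈ 34.63 kN.
ΣF_x = 0: O_x − T·cos66° = 0 → O_x = 34.6309 × 0.406737 = 14.09 kN.
ΣF_y = 0: O_y + T·sin66° − 35 − 20 − 5 = 0 → O_y = 60 − 34.6309 × 0.913545 = 28.36 kN.

T = 34.63 kN, O_x = 14.09 kN, O_y = 28.36 kN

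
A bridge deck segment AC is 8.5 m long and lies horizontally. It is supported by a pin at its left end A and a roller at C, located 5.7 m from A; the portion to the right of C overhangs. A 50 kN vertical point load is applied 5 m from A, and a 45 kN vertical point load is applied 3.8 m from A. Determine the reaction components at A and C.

Moments about A: C_y·5.7 − 50·5 − 45·3.8 = 0 → C_y = 421/5.7 = 73.8596 ≈ 73.86 kN.
ΣF_y = 0: A_y + 73.8596 − 50 − 45 = 0 → A_y = 21.14 kN.
ΣF_x = 0: no horizontal applied forces, so A_x = 0.

A_x = 0, A_y = 21.14 kN, C_y = 73.86 kN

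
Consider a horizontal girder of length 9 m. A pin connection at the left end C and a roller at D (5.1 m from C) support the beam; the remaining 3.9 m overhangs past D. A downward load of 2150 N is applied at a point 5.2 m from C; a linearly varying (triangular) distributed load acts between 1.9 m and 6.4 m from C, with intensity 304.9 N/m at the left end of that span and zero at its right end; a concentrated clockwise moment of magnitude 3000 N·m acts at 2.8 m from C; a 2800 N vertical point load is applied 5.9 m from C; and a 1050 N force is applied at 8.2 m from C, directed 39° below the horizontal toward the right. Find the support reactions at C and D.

C_x = -816.0 N, C_y = -1243 N, D_y = 7539 N

Resultant of the triangular load: ½ × 304.9 × 4.5 = 686.025 N, acting at 3.4 m from C (one-third of the span from the peak).
ΣM about C: D_y·5.1 − 2150·5.2 − (½·304.9·4.5)·3.4 − 3000 − 2800·5.9 − 1050·sin39°·8.2 = 0 → D_y = 38450.9/5.1 = 7539.39 ≈ 7539 N.
ΣF_y = 0: C_y + 7539.39 − 2150 − ½·304.9·4.5 − 2800 − 1050·sin39° = 0 → C_y = -1243 N.
ΣF_x = 0: C_x + 1050·cos39° = 0 → C_x = -816.0 N.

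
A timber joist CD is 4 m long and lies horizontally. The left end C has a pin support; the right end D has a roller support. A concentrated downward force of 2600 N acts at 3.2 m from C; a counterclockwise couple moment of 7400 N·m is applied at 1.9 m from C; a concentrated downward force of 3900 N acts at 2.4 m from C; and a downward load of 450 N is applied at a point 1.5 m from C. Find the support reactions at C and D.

Taking moments about C: D_y·4 − 2600·3.2 + 7400 − 3900·2.4 − 450·1.5 = 0 → D_y = 10955/4 = 2738.75 ≈ 2739 N.
ΣF_y = 0: C_y + 2738.75 − 2600 − 3900 − 450 = 0 → C_y = 4211 N.
ΣF_x = 0: no horizontal applied forces, so C_x = 0.

C_x = 0, C_y = 4211 N, D_y = 2739 N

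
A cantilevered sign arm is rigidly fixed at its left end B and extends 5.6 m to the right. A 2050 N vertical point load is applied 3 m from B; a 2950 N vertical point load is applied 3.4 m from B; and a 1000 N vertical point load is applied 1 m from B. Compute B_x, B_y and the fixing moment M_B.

ΣF_x = 0: B_x = 0.
ΣF_y = 0: B_y − 2050 − 2950 − 1000 = 0 → B_y = 6000 N.
ΣM about B: M_B − 2050·3 − 2950·3.4 − 1000·1 = 0 → M_B = 17180 N·m.

B_x = 0, B_y = 6000 N, M_B = 17180 N·m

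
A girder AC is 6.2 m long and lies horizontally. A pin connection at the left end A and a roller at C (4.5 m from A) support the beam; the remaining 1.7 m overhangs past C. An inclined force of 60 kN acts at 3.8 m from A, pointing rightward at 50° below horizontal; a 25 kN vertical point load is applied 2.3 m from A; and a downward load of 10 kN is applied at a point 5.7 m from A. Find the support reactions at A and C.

A_x = -38.57 kN, A_y = 16.71 kN, C_y = 64.26 kN

ΣM about A: C_y·4.5 − 60·sin50°·3.8 − 25·2.3 − 10·5.7 = 0 → C_y = 289.158/4.5 = 64.2573 ≈ 64.26 kN.
ΣF_y = 0: A_y + 64.2573 − 60·sin50° − 25 − 10 = 0 → A_y = 16.71 kN.
ΣF_x = 0: A_x + 60·cos50° = 0 → A_x = -38.57 kN.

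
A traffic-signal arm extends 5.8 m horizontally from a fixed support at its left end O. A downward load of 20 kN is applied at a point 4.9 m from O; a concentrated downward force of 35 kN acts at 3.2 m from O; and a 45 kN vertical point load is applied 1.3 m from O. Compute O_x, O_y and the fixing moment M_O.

O_x = 0, O_y = 100.0 kN, M_O = 268.5 kN·m

ΣF_x = 0: O_x = 0.
ΣF_y = 0: O_y − 20 − 35 − 45 = 0 → O_y = 100.0 kN.
ΣM about O: M_O − 20·4.9 − 35·3.2 − 45·1.3 = 0 → M_O = 268.5 kN·m.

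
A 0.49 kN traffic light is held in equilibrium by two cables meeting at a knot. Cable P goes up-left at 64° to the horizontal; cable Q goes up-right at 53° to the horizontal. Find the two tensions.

T_P = 0.3310 kN, T_Q = 0.2411 kN

ΣF_x = 0: −T_P·cos64° + T_Q·cos53° = 0 → T_Q = 0.728415·T_P.
ΣF_y = 0: T_P·sin64° + T_Q·sin53° = 0.49.
Substitute: T_P·(0.898794 + 0.728415·0.798636) = 0.49 → T_P = 0.330962 ≈ 0.3310 kN.
Then T_Q = 0.728415 × 0.330962 = 0.2411 kN.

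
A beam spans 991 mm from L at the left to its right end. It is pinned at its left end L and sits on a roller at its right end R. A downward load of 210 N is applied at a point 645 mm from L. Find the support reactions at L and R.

ΣM about L: R_y·991 − 210·645 = 0 → R_y = 135450/991 = 136.68 ≈ 136.7 N.
ΣF_y = 0: L_y + 136.68 − 210 = 0 → L_y = 73.32 N.
ΣF_x = 0: no horizontal applied forces, so L_x = 0.

L_x = 0, L_y = 73.32 N, R_y = 136.7 N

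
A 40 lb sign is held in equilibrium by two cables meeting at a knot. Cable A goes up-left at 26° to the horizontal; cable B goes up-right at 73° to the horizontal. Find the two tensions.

T_A = 11.84 lb, T_B = 36.40 lb

ΣF_x = 0: −T_A·cos26° + T_B·cos73° = 0 → T_B = 3.07415·T_A.
ΣF_y = 0: T_A·sin26° + T_B·sin73° = 40.
Substitute: T_A·(0.438371 + 3.07415·0.956305) = 40 → T_A = 11.8406 ≈ 11.84 lb.
Then T_B = 3.07415 × 11.8406 = 36.40 lb.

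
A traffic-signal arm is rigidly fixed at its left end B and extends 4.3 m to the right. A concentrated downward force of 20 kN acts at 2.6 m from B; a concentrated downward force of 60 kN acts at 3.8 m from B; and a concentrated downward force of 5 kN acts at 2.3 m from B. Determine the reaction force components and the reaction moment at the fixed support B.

ΣF_x = 0: B_x = 0.
ΣF_y = 0: B_y − 20 − 60 − 5 = 0 → B_y = 85.00 kN.
ΣM about B: M_B − 20·2.6 − 60·3.8 − 5·2.3 = 0 → M_B = 291.5 kN·m.

B_x = 0, B_y = 85.00 kN, M_B = 291.5 kN·m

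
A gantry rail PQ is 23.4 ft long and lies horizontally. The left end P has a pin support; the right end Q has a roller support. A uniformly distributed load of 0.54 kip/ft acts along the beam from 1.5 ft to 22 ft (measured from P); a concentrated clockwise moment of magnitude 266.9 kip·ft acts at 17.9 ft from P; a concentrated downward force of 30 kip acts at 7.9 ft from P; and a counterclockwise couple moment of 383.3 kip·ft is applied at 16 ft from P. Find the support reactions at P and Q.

P_x = 0, P_y = 30.36 kip, Q_y = 10.71 kip

Resultant of the distributed load: 0.54 × 20.5 = 11.07 kip at 11.75 ft from P.
ΣM about P: Q_y·23.4 − (0.54·20.5)·11.75 − 266.9 − 30·7.9 + 383.3 = 0 → Q_y = 250.6725/23.4 = 10.7125 ≈ 10.71 kip.
ΣF_y = 0: P_y + 10.7125 − 0.54·20.5 − 30 = 0 → P_y = 30.36 kip.
ΣF_x = 0: no horizontal applied forces, so P_x = 0.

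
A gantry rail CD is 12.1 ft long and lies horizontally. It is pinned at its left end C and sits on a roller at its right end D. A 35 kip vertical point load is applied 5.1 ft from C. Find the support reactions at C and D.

Moments about C: D_y·12.1 − 35·5.1 = 0 → D_y = 178.5/12.1 = 14.7521 ≈ 14.75 kip.
ΣF_y = 0: C_y + 14.7521 − 35 = 0 → C_y = 20.25 kip.
ΣF_x = 0: no horizontal applied forces, so C_x = 0.

C_x = 0, C_y = 20.25 kip, D_y = 14.75 kip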